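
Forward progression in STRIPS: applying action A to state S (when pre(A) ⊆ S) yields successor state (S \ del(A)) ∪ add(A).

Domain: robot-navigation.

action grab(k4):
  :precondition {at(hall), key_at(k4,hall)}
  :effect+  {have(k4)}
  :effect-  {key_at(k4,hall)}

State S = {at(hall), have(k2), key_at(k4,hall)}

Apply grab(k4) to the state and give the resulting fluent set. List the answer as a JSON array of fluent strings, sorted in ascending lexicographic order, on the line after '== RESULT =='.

Compute (S \ del) ∪ add:
  pre ⊆ S: {at(hall), key_at(k4,hall)} ⊆ S  — applicable
  S \ del = {at(hall), have(k2)}
  ∪ add   = {at(hall), have(k2), have(k4)}

== RESULT ==
["at(hall)", "have(k2)", "have(k4)"]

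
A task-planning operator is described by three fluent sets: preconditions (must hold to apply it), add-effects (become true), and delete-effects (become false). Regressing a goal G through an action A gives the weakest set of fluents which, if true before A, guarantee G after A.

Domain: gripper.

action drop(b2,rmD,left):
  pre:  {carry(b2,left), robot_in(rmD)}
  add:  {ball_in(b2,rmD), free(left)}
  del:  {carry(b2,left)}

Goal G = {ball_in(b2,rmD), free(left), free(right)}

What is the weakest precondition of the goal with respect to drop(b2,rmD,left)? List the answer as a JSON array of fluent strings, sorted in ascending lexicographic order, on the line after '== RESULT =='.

Compute (G \ add) ∪ pre:
  G ∩ del = {}  (empty — regression defined)
  G \ add = {ball_in(b2,rmD), free(left), free(right)} \ {ball_in(b2,rmD), free(left)} = {free(right)}
  ∪ pre   = {free(right)} ∪ {carry(b2,left), robot_in(rmD)}
          = {carry(b2,left), free(right), robot_in(rmD)}

== RESULT ==
["carry(b2,left)", "free(right)", "robot_in(rmD)"]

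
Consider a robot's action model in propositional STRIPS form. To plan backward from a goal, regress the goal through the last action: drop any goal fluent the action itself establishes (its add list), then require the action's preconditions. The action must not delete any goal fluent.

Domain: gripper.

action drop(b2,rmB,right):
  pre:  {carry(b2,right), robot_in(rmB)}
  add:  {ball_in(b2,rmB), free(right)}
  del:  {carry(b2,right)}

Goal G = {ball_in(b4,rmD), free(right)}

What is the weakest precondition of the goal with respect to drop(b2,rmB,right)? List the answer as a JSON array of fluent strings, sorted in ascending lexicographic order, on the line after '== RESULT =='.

Compute (G \ add) ∪ pre:
  G ∩ del = {}  (empty — regression defined)
  G \ add = {ball_in(b4,rmD), free(right)} \ {ball_in(b2,rmB), free(right)} = {ball_in(b4,rmD)}
  ∪ pre   = {ball_in(b4,rmD)} ∪ {carry(b2,right), robot_in(rmB)}
          = {ball_in(b4,rmD), carry(b2,right), robot_in(rmB)}

== RESULT ==
["ball_in(b4,rmD)", "carry(b2,right)", "robot_in(rmB)"]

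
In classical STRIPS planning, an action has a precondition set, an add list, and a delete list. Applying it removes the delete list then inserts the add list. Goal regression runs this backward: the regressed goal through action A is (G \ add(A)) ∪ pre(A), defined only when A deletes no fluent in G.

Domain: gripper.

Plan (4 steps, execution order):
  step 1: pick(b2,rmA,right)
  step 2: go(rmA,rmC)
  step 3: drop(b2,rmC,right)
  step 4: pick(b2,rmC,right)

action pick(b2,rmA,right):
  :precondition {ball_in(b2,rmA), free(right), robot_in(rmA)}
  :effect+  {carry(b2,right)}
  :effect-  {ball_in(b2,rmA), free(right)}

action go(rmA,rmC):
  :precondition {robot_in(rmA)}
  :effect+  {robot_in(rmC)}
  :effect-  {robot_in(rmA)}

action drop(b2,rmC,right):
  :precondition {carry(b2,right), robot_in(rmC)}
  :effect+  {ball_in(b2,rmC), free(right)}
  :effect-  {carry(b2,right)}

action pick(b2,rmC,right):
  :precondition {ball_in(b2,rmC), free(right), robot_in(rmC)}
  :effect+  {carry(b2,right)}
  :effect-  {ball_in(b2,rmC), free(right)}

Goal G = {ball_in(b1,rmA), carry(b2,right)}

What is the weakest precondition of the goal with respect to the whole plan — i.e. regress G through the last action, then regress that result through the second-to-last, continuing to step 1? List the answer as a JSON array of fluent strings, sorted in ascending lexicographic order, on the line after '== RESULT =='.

Regress step by step:
  through step 4 (pick(b2,rmC,right)): drop {carry(b2,right)}, keep {ball_in(b1,rmA)}, require {ball_in(b2,rmC), free(right), robot_in(rmC)}
    → {ball_in(b1,rmA), ball_in(b2,rmC), free(right), robot_in(rmC)}
  through step 3 (drop(b2,rmC,right)): drop {ball_in(b2,rmC), free(right)}, keep {ball_in(b1,rmA), robot_in(rmC)}, require {carry(b2,right), robot_in(rmC)}
    → {ball_in(b1,rmA), carry(b2,right), robot_in(rmC)}
  through step 2 (go(rmA,rmC)): drop {robot_in(rmC)}, keep {ball_in(b1,rmA), carry(b2,right)}, require {robot_in(rmA)}
    → {ball_in(b1,rmA), carry(b2,right), robot_in(rmA)}
  through step 1 (pick(b2,rmA,right)): drop {carry(b2,right)}, keep {ball_in(b1,rmA), robot_in(rmA)}, require {ball_in(b2,rmA), free(right), robot_in(rmA)}
    → {ball_in(b1,rmA), ball_in(b2,rmA), free(right), robot_in(rmA)}

== RESULT ==
["ball_in(b1,rmA)", "ball_in(b2,rmA)", "free(right)", "robot_in(rmA)"]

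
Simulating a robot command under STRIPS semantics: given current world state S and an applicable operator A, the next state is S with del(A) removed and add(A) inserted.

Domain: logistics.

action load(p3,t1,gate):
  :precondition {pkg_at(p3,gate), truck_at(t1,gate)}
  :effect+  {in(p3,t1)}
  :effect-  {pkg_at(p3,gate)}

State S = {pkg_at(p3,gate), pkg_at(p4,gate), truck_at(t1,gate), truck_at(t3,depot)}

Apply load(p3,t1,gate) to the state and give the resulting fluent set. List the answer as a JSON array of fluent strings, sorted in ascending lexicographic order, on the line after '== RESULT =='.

Progress:
  pre ⊆ S: {pkg_at(p3,gate), truck_at(t1,gate)} ⊆ S  — applicable
  S \ del = {pkg_at(p4,gate), truck_at(t1,gate), truck_at(t3,depot)}
  ∪ add   = {in(p3,t1), pkg_at(p4,gate), truck_at(t1,gate), truck_at(t3,depot)}

== RESULT ==
["in(p3,t1)", "pkg_at(p4,gate)", "truck_at(t1,gate)", "truck_at(t3,depot)"]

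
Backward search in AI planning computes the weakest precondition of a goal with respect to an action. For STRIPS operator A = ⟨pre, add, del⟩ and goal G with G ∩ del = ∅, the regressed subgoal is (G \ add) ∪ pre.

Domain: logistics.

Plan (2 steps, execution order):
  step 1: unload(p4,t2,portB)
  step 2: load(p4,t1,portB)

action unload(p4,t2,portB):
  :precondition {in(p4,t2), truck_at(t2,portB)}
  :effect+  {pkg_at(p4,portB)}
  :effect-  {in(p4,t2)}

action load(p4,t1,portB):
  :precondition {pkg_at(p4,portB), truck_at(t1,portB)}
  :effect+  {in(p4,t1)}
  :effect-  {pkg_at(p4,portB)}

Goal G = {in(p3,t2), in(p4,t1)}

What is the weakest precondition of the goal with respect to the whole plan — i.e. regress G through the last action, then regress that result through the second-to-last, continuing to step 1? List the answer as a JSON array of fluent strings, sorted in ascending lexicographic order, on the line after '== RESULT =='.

Work backward from the goal:
  through step 2 (load(p4,t1,portB)): drop {in(p4,t1)}, keep {in(p3,t2)}, require {pkg_at(p4,portB), truck_at(t1,portB)}
    → {in(p3,t2), pkg_at(p4,portB), truck_at(t1,portB)}
  through step 1 (unload(p4,t2,portB)): drop {pkg_at(p4,portB)}, keep {in(p3,t2), truck_at(t1,portB)}, require {in(p4,t2), truck_at(t2,portB)}
    → {in(p3,t2), in(p4,t2), truck_at(t1,portB), truck_at(t2,portB)}

== RESULT ==
["in(p3,t2)", "in(p4,t2)", "truck_at(t1,portB)", "truck_at(t2,portB)"]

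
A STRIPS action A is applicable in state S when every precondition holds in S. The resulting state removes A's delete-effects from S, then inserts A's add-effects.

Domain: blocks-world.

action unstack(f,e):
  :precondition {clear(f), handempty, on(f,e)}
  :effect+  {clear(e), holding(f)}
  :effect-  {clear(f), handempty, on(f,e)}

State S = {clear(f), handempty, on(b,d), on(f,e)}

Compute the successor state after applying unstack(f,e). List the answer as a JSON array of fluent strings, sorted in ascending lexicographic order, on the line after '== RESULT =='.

Progress:
  pre ⊆ S: {clear(f), handempty, on(f,e)} ⊆ S  — applicable
  S \ del = {on(b,d)}
  ∪ add   = {clear(e), holding(f), on(b,d)}

== RESULT ==
["clear(e)", "holding(f)", "on(b,d)"]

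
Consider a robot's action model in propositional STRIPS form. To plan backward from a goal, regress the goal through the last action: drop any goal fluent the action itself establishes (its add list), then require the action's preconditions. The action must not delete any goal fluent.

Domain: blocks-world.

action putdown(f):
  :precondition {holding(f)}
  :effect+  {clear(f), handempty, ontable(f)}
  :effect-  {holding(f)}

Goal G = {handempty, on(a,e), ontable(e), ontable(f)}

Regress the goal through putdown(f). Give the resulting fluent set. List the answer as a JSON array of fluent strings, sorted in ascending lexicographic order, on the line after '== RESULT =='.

Regress:
  G ∩ del = {}  (empty — regression defined)
  G \ add = {handempty, on(a,e), ontable(e), ontable(f)} \ {clear(f), handempty, ontable(f)} = {on(a,e), ontable(e)}
  ∪ pre   = {on(a,e), ontable(e)} ∪ {holding(f)}
          = {holding(f), on(a,e), ontable(e)}

== RESULT ==
["holding(f)", "on(a,e)", "ontable(e)"]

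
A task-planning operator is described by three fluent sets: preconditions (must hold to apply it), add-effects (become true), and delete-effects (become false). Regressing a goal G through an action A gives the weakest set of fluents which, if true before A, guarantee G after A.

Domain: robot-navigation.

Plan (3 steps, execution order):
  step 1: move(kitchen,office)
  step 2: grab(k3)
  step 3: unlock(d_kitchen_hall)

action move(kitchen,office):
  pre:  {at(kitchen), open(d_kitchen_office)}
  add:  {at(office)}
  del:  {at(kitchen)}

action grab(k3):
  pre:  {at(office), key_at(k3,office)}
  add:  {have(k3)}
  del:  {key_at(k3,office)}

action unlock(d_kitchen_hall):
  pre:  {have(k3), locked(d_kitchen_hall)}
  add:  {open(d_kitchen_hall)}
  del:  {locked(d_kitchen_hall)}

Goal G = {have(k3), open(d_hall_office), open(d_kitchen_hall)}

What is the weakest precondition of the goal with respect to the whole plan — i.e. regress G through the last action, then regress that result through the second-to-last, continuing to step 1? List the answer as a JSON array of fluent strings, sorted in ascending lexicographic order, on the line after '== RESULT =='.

Work backward from the goal:
  through step 3 (unlock(d_kitchen_hall)): drop {open(d_kitchen_hall)}, keep {have(k3), open(d_hall_office)}, require {have(k3), locked(d_kitchen_hall)}
    → {have(k3), locked(d_kitchen_hall), open(d_hall_office)}
  through step 2 (grab(k3)): drop {have(k3)}, keep {locked(d_kitchen_hall), open(d_hall_office)}, require {at(office), key_at(k3,office)}
    → {at(office), key_at(k3,office), locked(d_kitchen_hall), open(d_hall_office)}
  through step 1 (move(kitchen,office)): drop {at(office)}, keep {key_at(k3,office), locked(d_kitchen_hall), open(d_hall_office)}, require {at(kitchen), open(d_kitchen_office)}
    → {at(kitchen), key_at(k3,office), locked(d_kitchen_hall), open(d_hall_office), open(d_kitchen_office)}

== RESULT ==
["at(kitchen)", "key_at(k3,office)", "locked(d_kitchen_hall)", "open(d_hall_office)", "open(d_kitchen_office)"]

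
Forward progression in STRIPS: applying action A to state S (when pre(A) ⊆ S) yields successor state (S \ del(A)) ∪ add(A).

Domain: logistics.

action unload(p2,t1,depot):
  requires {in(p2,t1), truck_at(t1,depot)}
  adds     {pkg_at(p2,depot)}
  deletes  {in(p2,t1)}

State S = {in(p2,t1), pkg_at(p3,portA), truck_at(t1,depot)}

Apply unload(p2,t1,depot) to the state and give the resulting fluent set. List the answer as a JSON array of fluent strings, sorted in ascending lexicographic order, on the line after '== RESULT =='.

Progress:
  pre ⊆ S: {in(p2,t1), truck_at(t1,depot)} ⊆ S  — applicable
  S \ del = {pkg_at(p3,portA), truck_at(t1,depot)}
  ∪ add   = {pkg_at(p2,depot), pkg_at(p3,portA), truck_at(t1,depot)}

== RESULT ==
["pkg_at(p2,depot)", "pkg_at(p3,portA)", "truck_at(t1,depot)"]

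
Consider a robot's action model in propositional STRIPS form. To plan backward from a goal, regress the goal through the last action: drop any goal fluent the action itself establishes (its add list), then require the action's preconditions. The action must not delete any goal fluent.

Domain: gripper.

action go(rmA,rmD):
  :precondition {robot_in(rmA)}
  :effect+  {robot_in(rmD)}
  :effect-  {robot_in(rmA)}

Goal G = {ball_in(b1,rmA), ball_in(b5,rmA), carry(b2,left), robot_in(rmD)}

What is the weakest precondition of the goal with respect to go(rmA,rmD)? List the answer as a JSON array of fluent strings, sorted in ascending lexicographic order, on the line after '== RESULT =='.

Regress:
  G ∩ del = {}  (empty — regression defined)
  G \ add = {ball_in(b1,rmA), ball_in(b5,rmA), carry(b2,left), robot_in(rmD)} \ {robot_in(rmD)} = {ball_in(b1,rmA), ball_in(b5,rmA), carry(b2,left)}
  ∪ pre   = {ball_in(b1,rmA), ball_in(b5,rmA), carry(b2,left)} ∪ {robot_in(rmA)}
          = {ball_in(b1,rmA), ball_in(b5,rmA), carry(b2,left), robot_in(rmA)}

== RESULT ==
["ball_in(b1,rmA)", "ball_in(b5,rmA)", "carry(b2,left)", "robot_in(rmA)"]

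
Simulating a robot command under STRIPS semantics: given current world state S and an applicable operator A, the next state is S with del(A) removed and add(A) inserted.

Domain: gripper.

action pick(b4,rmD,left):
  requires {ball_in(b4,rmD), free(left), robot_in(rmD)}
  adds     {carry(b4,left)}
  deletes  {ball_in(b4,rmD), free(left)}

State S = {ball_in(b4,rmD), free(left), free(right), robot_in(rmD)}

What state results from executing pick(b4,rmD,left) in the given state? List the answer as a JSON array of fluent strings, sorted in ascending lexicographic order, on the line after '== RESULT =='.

Compute (S \ del) ∪ add:
  pre ⊆ S: {ball_in(b4,rmD), free(left), robot_in(rmD)} ⊆ S  — applicable
  S \ del = {free(right), robot_in(rmD)}
  ∪ add   = {carry(b4,left), free(right), robot_in(rmD)}

== RESULT ==
["carry(b4,left)", "free(right)", "robot_in(rmD)"]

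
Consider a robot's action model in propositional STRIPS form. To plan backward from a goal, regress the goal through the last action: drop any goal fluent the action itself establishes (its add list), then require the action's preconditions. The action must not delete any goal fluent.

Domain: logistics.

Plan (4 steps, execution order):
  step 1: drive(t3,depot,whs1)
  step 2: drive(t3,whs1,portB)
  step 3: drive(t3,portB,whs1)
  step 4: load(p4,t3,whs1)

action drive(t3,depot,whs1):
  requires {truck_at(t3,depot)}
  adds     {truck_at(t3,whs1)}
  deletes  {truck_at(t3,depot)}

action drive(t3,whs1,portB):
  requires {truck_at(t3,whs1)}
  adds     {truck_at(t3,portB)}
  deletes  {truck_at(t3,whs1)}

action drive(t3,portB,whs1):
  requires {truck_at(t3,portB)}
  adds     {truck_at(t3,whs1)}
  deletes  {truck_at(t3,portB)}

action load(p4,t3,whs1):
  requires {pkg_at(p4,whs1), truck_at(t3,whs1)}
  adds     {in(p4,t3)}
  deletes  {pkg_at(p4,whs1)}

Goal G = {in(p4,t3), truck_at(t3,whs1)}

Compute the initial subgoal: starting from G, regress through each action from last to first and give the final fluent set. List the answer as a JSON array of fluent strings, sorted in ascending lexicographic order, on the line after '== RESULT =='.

Work backward from the goal:
  through step 4 (load(p4,t3,whs1)): drop {in(p4,t3)}, keep {truck_at(t3,whs1)}, require {pkg_at(p4,whs1), truck_at(t3,whs1)}
    → {pkg_at(p4,whs1), truck_at(t3,whs1)}
  through step 3 (drive(t3,portB,whs1)): drop {truck_at(t3,whs1)}, keep {pkg_at(p4,whs1)}, require {truck_at(t3,portB)}
    → {pkg_at(p4,whs1), truck_at(t3,portB)}
  through step 2 (drive(t3,whs1,portB)): drop {truck_at(t3,portB)}, keep {pkg_at(p4,whs1)}, require {truck_at(t3,whs1)}
    → {pkg_at(p4,whs1), truck_at(t3,whs1)}
  through step 1 (drive(t3,depot,whs1)): drop {truck_at(t3,whs1)}, keep {pkg_at(p4,whs1)}, require {truck_at(t3,depot)}
    → {pkg_at(p4,whs1), truck_at(t3,depot)}

== RESULT ==
["pkg_at(p4,whs1)", "truck_at(t3,depot)"]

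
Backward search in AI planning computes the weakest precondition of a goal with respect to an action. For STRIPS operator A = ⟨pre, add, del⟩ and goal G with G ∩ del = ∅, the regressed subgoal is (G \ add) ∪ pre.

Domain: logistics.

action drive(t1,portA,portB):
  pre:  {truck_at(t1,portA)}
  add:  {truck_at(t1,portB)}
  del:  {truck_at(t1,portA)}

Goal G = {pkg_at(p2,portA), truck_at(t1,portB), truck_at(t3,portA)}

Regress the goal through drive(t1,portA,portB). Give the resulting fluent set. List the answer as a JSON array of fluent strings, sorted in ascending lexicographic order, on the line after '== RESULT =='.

Compute (G \ add) ∪ pre:
  G ∩ del = {}  (empty — regression defined)
  G \ add = {pkg_at(p2,portA), truck_at(t1,portB), truck_at(t3,portA)} \ {truck_at(t1,portB)} = {pkg_at(p2,portA), truck_at(t3,portA)}
  ∪ pre   = {pkg_at(p2,portA), truck_at(t3,portA)} ∪ {truck_at(t1,portA)}
          = {pkg_at(p2,portA), truck_at(t1,portA), truck_at(t3,portA)}

== RESULT ==
["pkg_at(p2,portA)", "truck_at(t1,portA)", "truck_at(t3,portA)"]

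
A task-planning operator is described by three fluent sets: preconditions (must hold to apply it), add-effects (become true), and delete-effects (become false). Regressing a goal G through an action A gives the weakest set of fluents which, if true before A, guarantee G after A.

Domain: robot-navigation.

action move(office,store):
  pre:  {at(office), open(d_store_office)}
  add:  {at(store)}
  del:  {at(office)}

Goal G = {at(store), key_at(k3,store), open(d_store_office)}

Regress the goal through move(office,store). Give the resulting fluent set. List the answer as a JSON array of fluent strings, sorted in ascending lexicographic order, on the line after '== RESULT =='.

Compute (G \ add) ∪ pre:
  G ∩ del = {}  (empty — regression defined)
  G \ add = {at(store), key_at(k3,store), open(d_store_office)} \ {at(store)} = {key_at(k3,store), open(d_store_office)}
  ∪ pre   = {key_at(k3,store), open(d_store_office)} ∪ {at(office), open(d_store_office)}
          = {at(office), key_at(k3,store), open(d_store_office)}

== RESULT ==
["at(office)", "key_at(k3,store)", "open(d_store_office)"]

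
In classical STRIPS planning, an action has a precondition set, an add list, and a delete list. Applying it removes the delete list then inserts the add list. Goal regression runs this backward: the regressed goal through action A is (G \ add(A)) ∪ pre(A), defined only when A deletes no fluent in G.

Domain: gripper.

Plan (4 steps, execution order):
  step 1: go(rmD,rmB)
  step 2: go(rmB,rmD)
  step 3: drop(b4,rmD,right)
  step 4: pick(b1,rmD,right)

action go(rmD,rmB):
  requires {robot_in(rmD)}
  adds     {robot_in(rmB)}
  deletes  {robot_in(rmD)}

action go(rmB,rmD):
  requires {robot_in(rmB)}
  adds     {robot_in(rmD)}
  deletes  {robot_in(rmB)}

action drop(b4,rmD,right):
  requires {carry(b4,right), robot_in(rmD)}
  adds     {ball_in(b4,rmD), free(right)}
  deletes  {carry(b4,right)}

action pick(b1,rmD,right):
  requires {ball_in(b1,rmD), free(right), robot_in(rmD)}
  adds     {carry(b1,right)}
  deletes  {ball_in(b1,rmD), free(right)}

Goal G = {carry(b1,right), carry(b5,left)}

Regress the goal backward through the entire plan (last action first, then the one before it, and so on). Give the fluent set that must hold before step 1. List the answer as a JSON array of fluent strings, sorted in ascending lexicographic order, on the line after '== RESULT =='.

Work backward from the goal:
  through step 4 (pick(b1,rmD,right)): drop {carry(b1,right)}, keep {carry(b5,left)}, require {ball_in(b1,rmD), free(right), robot_in(rmD)}
    → {ball_in(b1,rmD), carry(b5,left), free(right), robot_in(rmD)}
  through step 3 (drop(b4,rmD,right)): drop {free(right)}, keep {ball_in(b1,rmD), carry(b5,left), robot_in(rmD)}, require {carry(b4,right), robot_in(rmD)}
    → {ball_in(b1,rmD), carry(b4,right), carry(b5,left), robot_in(rmD)}
  through step 2 (go(rmB,rmD)): drop {robot_in(rmD)}, keep {ball_in(b1,rmD), carry(b4,right), carry(b5,left)}, require {robot_in(rmB)}
    → {ball_in(b1,rmD), carry(b4,right), carry(b5,left), robot_in(rmB)}
  through step 1 (go(rmD,rmB)): drop {robot_in(rmB)}, keep {ball_in(b1,rmD), carry(b4,right), carry(b5,left)}, require {robot_in(rmD)}
    → {ball_in(b1,rmD), carry(b4,right), carry(b5,left), robot_in(rmD)}

== RESULT ==
["ball_in(b1,rmD)", "carry(b4,right)", "carry(b5,left)", "robot_in(rmD)"]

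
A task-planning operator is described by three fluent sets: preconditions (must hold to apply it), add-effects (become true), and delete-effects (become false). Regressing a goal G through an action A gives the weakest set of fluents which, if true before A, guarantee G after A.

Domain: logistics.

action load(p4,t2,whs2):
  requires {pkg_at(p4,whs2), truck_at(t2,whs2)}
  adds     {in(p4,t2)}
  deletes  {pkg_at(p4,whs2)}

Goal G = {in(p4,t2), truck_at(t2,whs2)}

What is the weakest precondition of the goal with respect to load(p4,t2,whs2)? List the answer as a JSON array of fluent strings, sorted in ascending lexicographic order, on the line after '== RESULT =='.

Compute (G \ add) ∪ pre:
  G ∩ del = {}  (empty — regression defined)
  G \ add = {in(p4,t2), truck_at(t2,whs2)} \ {in(p4,t2)} = {truck_at(t2,whs2)}
  ∪ pre   = {truck_at(t2,whs2)} ∪ {pkg_at(p4,whs2), truck_at(t2,whs2)}
          = {pkg_at(p4,whs2), truck_at(t2,whs2)}

== RESULT ==
["pkg_at(p4,whs2)", "truck_at(t2,whs2)"]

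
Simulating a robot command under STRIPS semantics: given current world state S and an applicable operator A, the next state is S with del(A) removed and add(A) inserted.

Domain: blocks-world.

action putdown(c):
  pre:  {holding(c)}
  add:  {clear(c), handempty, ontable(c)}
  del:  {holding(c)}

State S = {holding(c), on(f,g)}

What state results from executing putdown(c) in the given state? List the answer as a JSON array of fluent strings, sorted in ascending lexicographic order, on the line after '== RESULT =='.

Compute (S \ del) ∪ add:
  pre ⊆ S: {holding(c)} ⊆ S  — applicable
  S \ del = {on(f,g)}
  ∪ add   = {clear(c), handempty, on(f,g), ontable(c)}

== RESULT ==
["clear(c)", "handempty", "on(f,g)", "ontable(c)"]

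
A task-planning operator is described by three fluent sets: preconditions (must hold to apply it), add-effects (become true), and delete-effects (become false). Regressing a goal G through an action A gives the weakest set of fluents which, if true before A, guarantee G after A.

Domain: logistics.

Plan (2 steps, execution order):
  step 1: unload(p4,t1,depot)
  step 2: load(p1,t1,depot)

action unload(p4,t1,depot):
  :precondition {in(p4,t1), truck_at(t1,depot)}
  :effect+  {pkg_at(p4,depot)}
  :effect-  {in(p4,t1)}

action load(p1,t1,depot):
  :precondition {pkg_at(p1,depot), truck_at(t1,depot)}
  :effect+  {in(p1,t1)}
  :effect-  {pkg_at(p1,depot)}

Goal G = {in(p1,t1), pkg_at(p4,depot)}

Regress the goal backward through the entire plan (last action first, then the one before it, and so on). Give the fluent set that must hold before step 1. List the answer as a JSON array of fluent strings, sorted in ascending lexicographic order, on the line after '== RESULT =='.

Regress step by step:
  through step 2 (load(p1,t1,depot)): drop {in(p1,t1)}, keep {pkg_at(p4,depot)}, require {pkg_at(p1,depot), truck_at(t1,depot)}
    → {pkg_at(p1,depot), pkg_at(p4,depot), truck_at(t1,depot)}
  through step 1 (unload(p4,t1,depot)): drop {pkg_at(p4,depot)}, keep {pkg_at(p1,depot), truck_at(t1,depot)}, require {in(p4,t1), truck_at(t1,depot)}
    → {in(p4,t1), pkg_at(p1,depot), truck_at(t1,depot)}

== RESULT ==
["in(p4,t1)", "pkg_at(p1,depot)", "truck_at(t1,depot)"]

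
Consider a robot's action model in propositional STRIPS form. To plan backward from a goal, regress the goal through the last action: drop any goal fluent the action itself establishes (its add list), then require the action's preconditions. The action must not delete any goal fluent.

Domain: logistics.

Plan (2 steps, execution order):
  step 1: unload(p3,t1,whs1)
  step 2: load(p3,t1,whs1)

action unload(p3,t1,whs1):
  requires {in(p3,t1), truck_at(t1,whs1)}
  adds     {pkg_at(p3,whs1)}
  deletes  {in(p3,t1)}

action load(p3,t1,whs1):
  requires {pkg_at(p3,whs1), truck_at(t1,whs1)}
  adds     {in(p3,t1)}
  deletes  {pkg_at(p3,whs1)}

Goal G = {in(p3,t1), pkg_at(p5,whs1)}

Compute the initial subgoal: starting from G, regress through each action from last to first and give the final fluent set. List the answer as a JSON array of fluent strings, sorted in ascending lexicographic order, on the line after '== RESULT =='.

Regress step by step:
  through step 2 (load(p3,t1,whs1)): drop {in(p3,t1)}, keep {pkg_at(p5,whs1)}, require {pkg_at(p3,whs1), truck_at(t1,whs1)}
    → {pkg_at(p3,whs1), pkg_at(p5,whs1), truck_at(t1,whs1)}
  through step 1 (unload(p3,t1,whs1)): drop {pkg_at(p3,whs1)}, keep {pkg_at(p5,whs1), truck_at(t1,whs1)}, require {in(p3,t1), truck_at(t1,whs1)}
    → {in(p3,t1), pkg_at(p5,whs1), truck_at(t1,whs1)}

== RESULT ==
["in(p3,t1)", "pkg_at(p5,whs1)", "truck_at(t1,whs1)"]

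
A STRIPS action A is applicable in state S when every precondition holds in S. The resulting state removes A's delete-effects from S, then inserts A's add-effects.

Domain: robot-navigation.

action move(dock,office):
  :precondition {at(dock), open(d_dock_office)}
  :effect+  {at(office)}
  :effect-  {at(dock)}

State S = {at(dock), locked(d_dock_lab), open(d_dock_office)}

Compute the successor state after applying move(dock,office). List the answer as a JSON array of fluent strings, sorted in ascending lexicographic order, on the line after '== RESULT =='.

Compute (S \ del) ∪ add:
  pre ⊆ S: {at(dock), open(d_dock_office)} ⊆ S  — applicable
  S \ del = {locked(d_dock_lab), open(d_dock_office)}
  ∪ add   = {at(office), locked(d_dock_lab), open(d_dock_office)}

== RESULT ==
["at(office)", "locked(d_dock_lab)", "open(d_dock_office)"]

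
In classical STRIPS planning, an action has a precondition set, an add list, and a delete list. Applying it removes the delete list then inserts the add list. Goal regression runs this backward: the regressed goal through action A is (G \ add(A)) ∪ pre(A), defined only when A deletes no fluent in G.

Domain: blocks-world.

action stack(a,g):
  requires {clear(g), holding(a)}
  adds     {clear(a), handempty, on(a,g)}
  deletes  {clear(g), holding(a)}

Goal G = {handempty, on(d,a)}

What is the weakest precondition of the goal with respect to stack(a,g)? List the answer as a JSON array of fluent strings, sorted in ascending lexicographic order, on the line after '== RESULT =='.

Regress:
  G ∩ del = {}  (empty — regression defined)
  G \ add = {handempty, on(d,a)} \ {clear(a), handempty, on(a,g)} = {on(d,a)}
  ∪ pre   = {on(d,a)} ∪ {clear(g), holding(a)}
          = {clear(g), holding(a), on(d,a)}

== RESULT ==
["clear(g)", "holding(a)", "on(d,a)"]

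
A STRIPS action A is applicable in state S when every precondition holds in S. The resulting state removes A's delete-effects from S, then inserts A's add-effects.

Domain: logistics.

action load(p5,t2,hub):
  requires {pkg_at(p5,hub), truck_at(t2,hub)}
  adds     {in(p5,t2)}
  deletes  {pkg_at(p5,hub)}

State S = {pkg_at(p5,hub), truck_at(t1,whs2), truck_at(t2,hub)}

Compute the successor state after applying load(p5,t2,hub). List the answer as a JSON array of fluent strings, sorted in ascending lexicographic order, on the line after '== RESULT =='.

Compute (S \ del) ∪ add:
  pre ⊆ S: {pkg_at(p5,hub), truck_at(t2,hub)} ⊆ S  — applicable
  S \ del = {truck_at(t1,whs2), truck_at(t2,hub)}
  ∪ add   = {in(p5,t2), truck_at(t1,whs2), truck_at(t2,hub)}

== RESULT ==
["in(p5,t2)", "truck_at(t1,whs2)", "truck_at(t2,hub)"]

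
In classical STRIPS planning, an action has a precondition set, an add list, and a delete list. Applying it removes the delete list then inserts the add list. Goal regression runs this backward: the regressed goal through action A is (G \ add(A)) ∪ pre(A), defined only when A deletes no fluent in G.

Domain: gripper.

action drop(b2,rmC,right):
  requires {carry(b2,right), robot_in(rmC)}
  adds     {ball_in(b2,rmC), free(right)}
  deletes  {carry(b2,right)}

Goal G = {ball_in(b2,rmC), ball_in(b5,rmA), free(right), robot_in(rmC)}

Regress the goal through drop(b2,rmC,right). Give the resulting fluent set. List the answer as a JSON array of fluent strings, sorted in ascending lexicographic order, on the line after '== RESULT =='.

Compute (G \ add) ∪ pre:
  G ∩ del = {}  (empty — regression defined)
  G \ add = {ball_in(b2,rmC), ball_in(b5,rmA), free(right), robot_in(rmC)} \ {ball_in(b2,rmC), free(right)} = {ball_in(b5,rmA), robot_in(rmC)}
  ∪ pre   = {ball_in(b5,rmA), robot_in(rmC)} ∪ {carry(b2,right), robot_in(rmC)}
          = {ball_in(b5,rmA), carry(b2,right), robot_in(rmC)}

== RESULT ==
["ball_in(b5,rmA)", "carry(b2,right)", "robot_in(rmC)"]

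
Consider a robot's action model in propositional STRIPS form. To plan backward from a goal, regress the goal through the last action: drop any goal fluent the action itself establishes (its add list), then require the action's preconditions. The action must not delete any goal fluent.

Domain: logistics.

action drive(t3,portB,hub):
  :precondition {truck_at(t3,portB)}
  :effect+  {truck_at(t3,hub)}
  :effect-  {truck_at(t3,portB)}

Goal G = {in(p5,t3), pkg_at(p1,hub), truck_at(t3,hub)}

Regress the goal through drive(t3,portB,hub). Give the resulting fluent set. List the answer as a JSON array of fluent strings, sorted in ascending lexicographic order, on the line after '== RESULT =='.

Regress:
  G ∩ del = {}  (empty — regression defined)
  G \ add = {in(p5,t3), pkg_at(p1,hub), truck_at(t3,hub)} \ {truck_at(t3,hub)} = {in(p5,t3), pkg_at(p1,hub)}
  ∪ pre   = {in(p5,t3), pkg_at(p1,hub)} ∪ {truck_at(t3,portB)}
          = {in(p5,t3), pkg_at(p1,hub), truck_at(t3,portB)}

== RESULT ==
["in(p5,t3)", "pkg_at(p1,hub)", "truck_at(t3,portB)"]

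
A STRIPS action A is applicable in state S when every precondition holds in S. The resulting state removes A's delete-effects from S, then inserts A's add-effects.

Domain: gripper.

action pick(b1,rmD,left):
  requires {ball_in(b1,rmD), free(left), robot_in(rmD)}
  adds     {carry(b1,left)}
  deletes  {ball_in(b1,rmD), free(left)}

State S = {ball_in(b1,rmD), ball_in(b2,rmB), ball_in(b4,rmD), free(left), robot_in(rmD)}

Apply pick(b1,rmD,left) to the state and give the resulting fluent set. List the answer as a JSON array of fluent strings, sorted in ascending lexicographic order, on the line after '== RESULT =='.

Progress:
  pre ⊆ S: {ball_in(b1,rmD), free(left), robot_in(rmD)} ⊆ S  — applicable
  S \ del = {ball_in(b2,rmB), ball_in(b4,rmD), robot_in(rmD)}
  ∪ add   = {ball_in(b2,rmB), ball_in(b4,rmD), carry(b1,left), robot_in(rmD)}

== RESULT ==
["ball_in(b2,rmB)", "ball_in(b4,rmD)", "carry(b1,left)", "robot_in(rmD)"]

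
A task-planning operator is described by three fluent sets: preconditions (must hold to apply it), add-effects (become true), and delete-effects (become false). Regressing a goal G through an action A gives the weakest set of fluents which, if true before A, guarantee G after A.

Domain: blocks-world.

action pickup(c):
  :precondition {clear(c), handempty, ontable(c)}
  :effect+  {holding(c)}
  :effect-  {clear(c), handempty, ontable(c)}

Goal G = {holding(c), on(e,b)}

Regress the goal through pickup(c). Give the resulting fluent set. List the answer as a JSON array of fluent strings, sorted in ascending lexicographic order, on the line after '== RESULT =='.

Regress:
  G ∩ del = {}  (empty — regression defined)
  G \ add = {holding(c), on(e,b)} \ {holding(c)} = {on(e,b)}
  ∪ pre   = {on(e,b)} ∪ {clear(c), handempty, ontable(c)}
          = {clear(c), handempty, on(e,b), ontable(c)}

== RESULT ==
["clear(c)", "handempty", "on(e,b)", "ontable(c)"]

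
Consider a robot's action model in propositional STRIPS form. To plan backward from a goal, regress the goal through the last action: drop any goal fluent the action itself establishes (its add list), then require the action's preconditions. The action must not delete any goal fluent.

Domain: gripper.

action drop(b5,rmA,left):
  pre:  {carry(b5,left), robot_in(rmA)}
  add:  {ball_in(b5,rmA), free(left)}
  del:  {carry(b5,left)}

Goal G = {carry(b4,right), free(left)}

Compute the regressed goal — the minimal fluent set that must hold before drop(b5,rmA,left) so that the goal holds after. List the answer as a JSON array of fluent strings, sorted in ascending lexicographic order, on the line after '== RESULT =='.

Regress:
  G ∩ del = {}  (empty — regression defined)
  G \ add = {carry(b4,right), free(left)} \ {ball_in(b5,rmA), free(left)} = {carry(b4,right)}
  ∪ pre   = {carry(b4,right)} ∪ {carry(b5,left), robot_in(rmA)}
          = {carry(b4,right), carry(b5,left), robot_in(rmA)}

== RESULT ==
["carry(b4,right)", "carry(b5,left)", "robot_in(rmA)"]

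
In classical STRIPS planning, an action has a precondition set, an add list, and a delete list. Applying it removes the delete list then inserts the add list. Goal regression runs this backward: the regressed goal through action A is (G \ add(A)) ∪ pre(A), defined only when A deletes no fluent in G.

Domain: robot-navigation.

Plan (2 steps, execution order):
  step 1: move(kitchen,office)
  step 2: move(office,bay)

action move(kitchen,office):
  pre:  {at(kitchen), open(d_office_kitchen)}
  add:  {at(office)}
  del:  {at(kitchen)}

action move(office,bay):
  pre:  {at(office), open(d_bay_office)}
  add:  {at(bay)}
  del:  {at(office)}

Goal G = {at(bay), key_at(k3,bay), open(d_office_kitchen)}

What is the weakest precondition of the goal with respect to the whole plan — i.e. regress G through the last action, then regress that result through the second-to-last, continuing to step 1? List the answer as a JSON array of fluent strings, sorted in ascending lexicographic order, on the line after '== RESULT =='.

Regress step by step:
  through step 2 (move(office,bay)): drop {at(bay)}, keep {key_at(k3,bay), open(d_office_kitchen)}, require {at(office), open(d_bay_office)}
    → {at(office), key_at(k3,bay), open(d_bay_office), open(d_office_kitchen)}
  through step 1 (move(kitchen,office)): drop {at(office)}, keep {key_at(k3,bay), open(d_bay_office), open(d_office_kitchen)}, require {at(kitchen), open(d_office_kitchen)}
    → {at(kitchen), key_at(k3,bay), open(d_bay_office), open(d_office_kitchen)}

== RESULT ==
["at(kitchen)", "key_at(k3,bay)", "open(d_bay_office)", "open(d_office_kitchen)"]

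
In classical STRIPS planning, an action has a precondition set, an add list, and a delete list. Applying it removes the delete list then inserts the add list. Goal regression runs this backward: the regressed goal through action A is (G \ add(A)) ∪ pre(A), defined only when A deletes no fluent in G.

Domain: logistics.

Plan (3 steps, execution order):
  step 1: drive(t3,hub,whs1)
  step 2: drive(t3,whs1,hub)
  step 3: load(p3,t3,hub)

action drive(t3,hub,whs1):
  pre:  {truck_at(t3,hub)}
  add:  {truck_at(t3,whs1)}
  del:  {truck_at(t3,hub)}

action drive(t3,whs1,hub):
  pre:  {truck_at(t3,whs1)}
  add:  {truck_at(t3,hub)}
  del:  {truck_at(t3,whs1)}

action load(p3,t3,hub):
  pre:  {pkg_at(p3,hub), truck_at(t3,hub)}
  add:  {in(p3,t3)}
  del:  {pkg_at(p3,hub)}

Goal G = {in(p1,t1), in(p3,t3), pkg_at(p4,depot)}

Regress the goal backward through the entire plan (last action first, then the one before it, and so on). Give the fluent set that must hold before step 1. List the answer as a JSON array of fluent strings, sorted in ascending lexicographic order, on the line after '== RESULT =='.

Regress step by step:
  through step 3 (load(p3,t3,hub)): drop {in(p3,t3)}, keep {in(p1,t1), pkg_at(p4,depot)}, require {pkg_at(p3,hub), truck_at(t3,hub)}
    → {in(p1,t1), pkg_at(p3,hub), pkg_at(p4,depot), truck_at(t3,hub)}
  through step 2 (drive(t3,whs1,hub)): drop {truck_at(t3,hub)}, keep {in(p1,t1), pkg_at(p3,hub), pkg_at(p4,depot)}, require {truck_at(t3,whs1)}
    → {in(p1,t1), pkg_at(p3,hub), pkg_at(p4,depot), truck_at(t3,whs1)}
  through step 1 (drive(t3,hub,whs1)): drop {truck_at(t3,whs1)}, keep {in(p1,t1), pkg_at(p3,hub), pkg_at(p4,depot)}, require {truck_at(t3,hub)}
    → {in(p1,t1), pkg_at(p3,hub), pkg_at(p4,depot), truck_at(t3,hub)}

== RESULT ==
["in(p1,t1)", "pkg_at(p3,hub)", "pkg_at(p4,depot)", "truck_at(t3,hub)"]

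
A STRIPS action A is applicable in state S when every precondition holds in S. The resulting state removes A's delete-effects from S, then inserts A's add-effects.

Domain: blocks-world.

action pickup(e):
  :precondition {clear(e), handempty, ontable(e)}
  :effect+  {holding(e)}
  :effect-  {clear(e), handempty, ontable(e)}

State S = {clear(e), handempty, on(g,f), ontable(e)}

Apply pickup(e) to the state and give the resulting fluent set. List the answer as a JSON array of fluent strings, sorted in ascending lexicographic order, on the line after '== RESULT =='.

Compute (S \ del) ∪ add:
  pre ⊆ S: {clear(e), handempty, ontable(e)} ⊆ S  — applicable
  S \ del = {on(g,f)}
  ∪ add   = {holding(e), on(g,f)}

== RESULT ==
["holding(e)", "on(g,f)"]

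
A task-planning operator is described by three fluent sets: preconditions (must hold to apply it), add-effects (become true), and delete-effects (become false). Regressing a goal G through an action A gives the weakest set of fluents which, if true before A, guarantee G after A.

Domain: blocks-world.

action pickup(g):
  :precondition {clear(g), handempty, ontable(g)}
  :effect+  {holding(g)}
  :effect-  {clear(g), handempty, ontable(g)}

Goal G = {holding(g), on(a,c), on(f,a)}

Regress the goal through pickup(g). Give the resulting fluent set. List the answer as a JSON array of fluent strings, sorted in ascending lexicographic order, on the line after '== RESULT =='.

Regress:
  G ∩ del = {}  (empty — regression defined)
  G \ add = {holding(g), on(a,c), on(f,a)} \ {holding(g)} = {on(a,c), on(f,a)}
  ∪ pre   = {on(a,c), on(f,a)} ∪ {clear(g), handempty, ontable(g)}
          = {clear(g), handempty, on(a,c), on(f,a), ontable(g)}

== RESULT ==
["clear(g)", "handempty", "on(a,c)", "on(f,a)", "ontable(g)"]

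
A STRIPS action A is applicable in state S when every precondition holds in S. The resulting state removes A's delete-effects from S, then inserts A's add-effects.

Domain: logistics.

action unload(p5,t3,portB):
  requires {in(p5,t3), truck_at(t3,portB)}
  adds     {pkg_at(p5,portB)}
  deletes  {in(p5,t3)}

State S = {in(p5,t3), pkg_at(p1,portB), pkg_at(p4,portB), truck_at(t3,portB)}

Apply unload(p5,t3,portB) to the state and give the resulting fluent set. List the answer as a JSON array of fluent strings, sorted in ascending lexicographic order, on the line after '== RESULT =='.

Progress:
  pre ⊆ S: {in(p5,t3), truck_at(t3,portB)} ⊆ S  — applicable
  S \ del = {pkg_at(p1,portB), pkg_at(p4,portB), truck_at(t3,portB)}
  ∪ add   = {pkg_at(p1,portB), pkg_at(p4,portB), pkg_at(p5,portB), truck_at(t3,portB)}

== RESULT ==
["pkg_at(p1,portB)", "pkg_at(p4,portB)", "pkg_at(p5,portB)", "truck_at(t3,portB)"]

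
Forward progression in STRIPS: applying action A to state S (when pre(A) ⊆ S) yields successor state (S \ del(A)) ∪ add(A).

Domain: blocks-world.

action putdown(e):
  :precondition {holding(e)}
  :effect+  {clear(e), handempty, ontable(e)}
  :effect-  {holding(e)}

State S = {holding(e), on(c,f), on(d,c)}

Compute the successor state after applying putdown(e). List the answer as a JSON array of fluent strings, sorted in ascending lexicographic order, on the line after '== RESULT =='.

Progress:
  pre ⊆ S: {holding(e)} ⊆ S  — applicable
  S \ del = {on(c,f), on(d,c)}
  ∪ add   = {clear(e), handempty, on(c,f), on(d,c), ontable(e)}

== RESULT ==
["clear(e)", "handempty", "on(c,f)", "on(d,c)", "ontable(e)"]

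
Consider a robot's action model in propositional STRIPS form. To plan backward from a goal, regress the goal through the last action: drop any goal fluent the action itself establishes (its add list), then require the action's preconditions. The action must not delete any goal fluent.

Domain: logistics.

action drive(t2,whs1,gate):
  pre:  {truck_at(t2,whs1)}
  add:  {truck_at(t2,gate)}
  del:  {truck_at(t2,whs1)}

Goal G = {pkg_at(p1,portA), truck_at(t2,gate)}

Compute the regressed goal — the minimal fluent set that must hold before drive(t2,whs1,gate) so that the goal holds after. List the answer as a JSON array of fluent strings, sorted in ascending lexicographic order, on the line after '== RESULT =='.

Compute (G \ add) ∪ pre:
  G ∩ del = {}  (empty — regression defined)
  G \ add = {pkg_at(p1,portA), truck_at(t2,gate)} \ {truck_at(t2,gate)} = {pkg_at(p1,portA)}
  ∪ pre   = {pkg_at(p1,portA)} ∪ {truck_at(t2,whs1)}
          = {pkg_at(p1,portA), truck_at(t2,whs1)}

== RESULT ==
["pkg_at(p1,portA)", "truck_at(t2,whs1)"]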